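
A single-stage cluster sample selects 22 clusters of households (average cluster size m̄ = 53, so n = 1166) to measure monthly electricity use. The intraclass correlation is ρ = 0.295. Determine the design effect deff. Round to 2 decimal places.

deff = 1 + (53 − 1)·0.295 = 1 + 15.34 = 16.34.

16.34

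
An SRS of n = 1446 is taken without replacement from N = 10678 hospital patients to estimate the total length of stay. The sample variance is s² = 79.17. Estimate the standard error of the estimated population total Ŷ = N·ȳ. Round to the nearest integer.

Var(Ŷ) = N²·Var(ȳ) = N²·(1 − n/N)·s²/n.
f = 1446/10678 = 0.13541862; Var(ȳ) = 0.86458138·79.17/1446 = 0.047336728.
Var(Ŷ) = 10678² · 0.047336728 = 5.3973188 × 10^6.
SE(Ŷ) = √(5.3973188 × 10^6) = 2323.

2323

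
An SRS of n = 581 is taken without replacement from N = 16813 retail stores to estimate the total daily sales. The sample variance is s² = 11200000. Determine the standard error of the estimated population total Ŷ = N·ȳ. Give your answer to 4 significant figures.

Var(Ŷ) = N²·Var(ȳ) = N²·(1 − n/N)·s²/n.
f = 581/16813 = 0.03455659; Var(ȳ) = 0.96544341·11200000/581 = 18610.957.
Var(Ŷ) = 16813² · 18610.957 = 5.2608889 × 10^12.
SE(Ŷ) = √(5.2608889 × 10^12) = 2.294 × 10^6.

2.294 × 10^6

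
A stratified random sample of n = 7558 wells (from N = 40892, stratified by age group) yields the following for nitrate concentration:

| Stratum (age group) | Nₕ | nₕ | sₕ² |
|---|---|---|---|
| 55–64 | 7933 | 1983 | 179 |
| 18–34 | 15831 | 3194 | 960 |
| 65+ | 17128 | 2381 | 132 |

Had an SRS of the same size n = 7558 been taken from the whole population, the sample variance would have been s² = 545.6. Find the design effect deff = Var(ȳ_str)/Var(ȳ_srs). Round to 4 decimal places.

Var(ȳ_str) = Σ Wₕ²(1−fₕ)sₕ²/nₕ with Wₕ = Nₕ/40892:
  55–64: (7933/40892)²·(1−1983/7933)·179/1983 = 0.0025480505
  18–34: (15831/40892)²·(1−3194/15831)·960/3194 = 0.03595936
  65+: (17128/40892)²·(1−2381/17128)·132/2381 = 0.0083742933
  → Var(ȳ_str) = 0.046881704.
Var(ȳ_srs) = (1 − 7558/40892)·545.6/7558 = 0.058845947.
deff = 0.046881704 / 0.058845947 = 0.7967.

0.7967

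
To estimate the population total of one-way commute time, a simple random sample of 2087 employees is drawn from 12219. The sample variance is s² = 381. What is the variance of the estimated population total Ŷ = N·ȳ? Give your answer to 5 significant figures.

2.2601 × 10^7

Var(Ŷ) = N²·Var(ȳ) = N²·(1 − n/N)·s²/n.
f = 2087/12219 = 0.17079957; Var(ȳ) = 0.82920043·381/2087 = 0.15137775.
Var(Ŷ) = 12219² · 0.15137775 = 2.2601298 × 10^7.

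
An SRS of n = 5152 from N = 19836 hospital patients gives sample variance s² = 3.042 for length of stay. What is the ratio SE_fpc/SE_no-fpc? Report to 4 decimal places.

f = n/N = 5152/19836 = 0.25972978.
SE_no-fpc = √(s²/n) = 0.024299183; SE_fpc = √((1−f)s²/n) = 0.020906764.
Ratio = √(1−f) = 0.86038957.

0.8604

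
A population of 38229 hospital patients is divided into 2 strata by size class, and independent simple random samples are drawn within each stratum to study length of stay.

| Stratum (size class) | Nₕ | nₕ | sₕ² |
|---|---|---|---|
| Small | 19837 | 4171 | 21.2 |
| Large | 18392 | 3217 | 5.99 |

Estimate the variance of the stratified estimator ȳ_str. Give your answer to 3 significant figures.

0.00144

Var(ȳ_str) = Σₕ Wₕ²(1 − fₕ)sₕ²/nₕ with Wₕ = Nₕ/N, N = 38229.
Small: Wₕ = 0.51889926; term = 0.51889926²·(1 − 0.21026365)·21.2/4171 = 0.0010807965.
Large: Wₕ = 0.48110074; term = 0.48110074²·(1 − 0.17491301)·5.99/3217 = 3.5558837 × 10^-4.
Sum = 0.0014363849.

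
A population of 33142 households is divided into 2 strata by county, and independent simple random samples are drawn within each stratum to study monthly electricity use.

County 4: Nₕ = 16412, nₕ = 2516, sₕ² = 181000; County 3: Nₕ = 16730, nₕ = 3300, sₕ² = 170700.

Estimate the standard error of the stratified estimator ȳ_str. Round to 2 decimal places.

5.05

Var(ȳ_str) = Σₕ Wₕ²(1 − fₕ)sₕ²/nₕ with Wₕ = Nₕ/N, N = 33142.
County 4: Wₕ = 0.49520246; term = 0.49520246²·(1 − 0.15330246)·181000/2516 = 14.936947.
County 3: Wₕ = 0.50479754; term = 0.50479754²·(1 − 0.19725045)·170700/3300 = 10.58118.
Sum = 25.518127.
SE = √(25.518127) = 5.05.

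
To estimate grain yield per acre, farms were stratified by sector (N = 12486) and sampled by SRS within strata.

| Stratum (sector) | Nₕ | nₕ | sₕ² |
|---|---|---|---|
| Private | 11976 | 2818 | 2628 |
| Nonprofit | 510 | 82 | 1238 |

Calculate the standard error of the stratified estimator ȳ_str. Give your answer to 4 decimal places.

0.8229

Var(ȳ_str) = Σₕ Wₕ²(1 − fₕ)sₕ²/nₕ with Wₕ = Nₕ/N, N = 12486.
Private: Wₕ = 0.95915425; term = 0.95915425²·(1 − 0.23530394)·2628/2818 = 0.65606994.
Nonprofit: Wₕ = 0.04084575; term = 0.04084575²·(1 − 0.16078431)·1238/82 = 0.021138496.
Sum = 0.67720844.
SE = √(0.67720844) = 0.8229.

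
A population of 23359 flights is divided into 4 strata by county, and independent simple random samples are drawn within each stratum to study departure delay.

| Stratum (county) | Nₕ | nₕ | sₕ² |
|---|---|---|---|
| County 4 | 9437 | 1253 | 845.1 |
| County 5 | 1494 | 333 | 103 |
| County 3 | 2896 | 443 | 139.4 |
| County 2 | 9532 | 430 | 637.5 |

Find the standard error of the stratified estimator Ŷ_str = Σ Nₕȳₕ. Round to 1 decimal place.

Var(Ŷ_str) = Σₕ Nₕ²(1 − fₕ)sₕ²/nₕ.
County 4: 9437²·(1 − 1253/9437)·845.1/1253 = 5.209027 × 10^7.
County 5: 1494²·(1 − 333/1494)·103/333 = 536507.51.
County 3: 2896²·(1 − 443/2896)·139.4/443 = 2.2353995 × 10^6.
County 2: 9532²·(1 − 430/9532)·637.5/430 = 1.2862714 × 10^8.
Sum = 1.8348932 × 10^8.
SE = √(1.8348932 × 10^8) = 13545.8.

13545.8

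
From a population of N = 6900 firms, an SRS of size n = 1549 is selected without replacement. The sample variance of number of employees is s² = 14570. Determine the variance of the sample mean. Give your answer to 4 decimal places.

Under SRS without replacement, Var(ȳ) = (1 − f)·s²/n with f = n/N = 1549/6900 = 0.22449275.
Var(ȳ) = (1 − 0.22449275)·14570/1549 = 0.77550725·9.4060684 = 7.2944742.

7.2945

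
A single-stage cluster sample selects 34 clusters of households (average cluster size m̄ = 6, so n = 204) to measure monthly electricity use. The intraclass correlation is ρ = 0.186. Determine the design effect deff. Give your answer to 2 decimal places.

1.93

deff = 1 + (6 − 1)·0.186 = 1 + 0.93 = 1.93.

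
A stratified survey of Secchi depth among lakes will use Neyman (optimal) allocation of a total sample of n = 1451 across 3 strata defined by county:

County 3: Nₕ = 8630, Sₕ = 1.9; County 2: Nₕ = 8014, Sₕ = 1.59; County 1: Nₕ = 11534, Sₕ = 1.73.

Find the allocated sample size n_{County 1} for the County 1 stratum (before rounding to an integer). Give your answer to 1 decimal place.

Neyman allocation: nₕ = n·NₕSₕ / Σⱼ NⱼSⱼ.
Σ NⱼSⱼ = 8630·1.9 + 8014·1.59 + 11534·1.73 = 49093.08.
n_{County 1} = 1451·11534·1.73 / 49093.08 = 589.8.

589.8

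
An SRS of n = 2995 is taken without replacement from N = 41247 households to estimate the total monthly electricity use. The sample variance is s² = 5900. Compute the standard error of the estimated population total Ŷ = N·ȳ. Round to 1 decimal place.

55750.8

Var(Ŷ) = N²·Var(ȳ) = N²·(1 − n/N)·s²/n.
f = 2995/41247 = 0.07261134; Var(ȳ) = 0.92738866·5900/2995 = 1.8269092.
Var(Ŷ) = 41247² · 1.8269092 = 3.108148 × 10^9.
SE(Ŷ) = √(3.108148 × 10^9) = 55750.8.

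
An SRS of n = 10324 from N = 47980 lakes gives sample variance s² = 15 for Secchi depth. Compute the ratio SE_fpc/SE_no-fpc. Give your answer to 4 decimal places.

f = n/N = 10324/47980 = 0.21517299.
SE_no-fpc = √(s²/n) = 0.038117256; SE_fpc = √((1−f)s²/n) = 0.033768254.
Ratio = √(1−f) = 0.88590463.

0.8859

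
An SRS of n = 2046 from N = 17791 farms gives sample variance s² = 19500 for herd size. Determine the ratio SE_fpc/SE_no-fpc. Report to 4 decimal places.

f = n/N = 2046/17791 = 0.11500197.
SE_no-fpc = √(s²/n) = 3.087198; SE_fpc = √((1−f)s²/n) = 2.904261.
Ratio = √(1−f) = 0.94074334.

0.9407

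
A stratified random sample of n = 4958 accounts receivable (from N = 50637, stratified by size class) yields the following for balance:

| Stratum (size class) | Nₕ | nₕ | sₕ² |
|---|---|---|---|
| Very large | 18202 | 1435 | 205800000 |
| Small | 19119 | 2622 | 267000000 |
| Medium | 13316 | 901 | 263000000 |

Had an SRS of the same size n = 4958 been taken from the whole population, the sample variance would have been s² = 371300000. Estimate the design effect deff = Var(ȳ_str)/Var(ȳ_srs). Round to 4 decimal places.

Var(ȳ_str) = Σ Wₕ²(1−fₕ)sₕ²/nₕ with Wₕ = Nₕ/50637:
  Very large: (18202/50637)²·(1−1435/18202)·205800000/1435 = 17069.941
  Small: (19119/50637)²·(1−2622/19119)·267000000/2622 = 12526.011
  Medium: (13316/50637)²·(1−901/13316)·263000000/901 = 18819.823
  → Var(ȳ_str) = 48415.775.
Var(ȳ_srs) = (1 − 4958/50637)·371300000/4958 = 67556.485.
deff = 48415.775 / 67556.485 = 0.7167.

0.7167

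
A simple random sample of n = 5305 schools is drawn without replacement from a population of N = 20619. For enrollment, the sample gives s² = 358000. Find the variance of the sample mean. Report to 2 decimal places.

Under SRS without replacement, Var(ȳ) = (1 − f)·s²/n with f = n/N = 5305/20619 = 0.25728697.
Var(ȳ) = (1 − 0.25728697)·358000/5305 = 0.74271303·67.483506 = 50.120879.

50.12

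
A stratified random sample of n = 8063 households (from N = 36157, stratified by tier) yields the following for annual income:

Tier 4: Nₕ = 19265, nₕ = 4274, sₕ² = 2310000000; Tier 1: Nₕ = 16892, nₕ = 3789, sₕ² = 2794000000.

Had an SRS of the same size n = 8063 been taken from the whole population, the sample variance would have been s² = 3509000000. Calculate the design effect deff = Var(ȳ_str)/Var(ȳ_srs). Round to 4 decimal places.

Var(ȳ_str) = Σ Wₕ²(1−fₕ)sₕ²/nₕ with Wₕ = Nₕ/36157:
  Tier 4: (19265/36157)²·(1−4274/19265)·2310000000/4274 = 119396.69
  Tier 1: (16892/36157)²·(1−3789/16892)·2794000000/3789 = 124844.33
  → Var(ȳ_str) = 244241.02.
Var(ȳ_srs) = (1 − 8063/36157)·3509000000/8063 = 338148.84.
deff = 244241.02 / 338148.84 = 0.7223.

0.7223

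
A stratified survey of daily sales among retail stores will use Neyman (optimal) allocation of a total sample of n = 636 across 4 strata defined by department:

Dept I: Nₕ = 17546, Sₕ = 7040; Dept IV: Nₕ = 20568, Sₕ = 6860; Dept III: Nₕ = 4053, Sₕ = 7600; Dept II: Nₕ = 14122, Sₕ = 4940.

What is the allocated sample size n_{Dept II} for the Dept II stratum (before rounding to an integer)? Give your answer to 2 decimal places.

121.50

Neyman allocation: nₕ = n·NₕSₕ / Σⱼ NⱼSⱼ.
Σ NⱼSⱼ = 17546·7040 + 20568·6860 + 4053·7600 + 14122·4940 = 3.651858 × 10^8.
n_{Dept II} = 636·14122·4940 / (3.651858 × 10^8) = 121.50.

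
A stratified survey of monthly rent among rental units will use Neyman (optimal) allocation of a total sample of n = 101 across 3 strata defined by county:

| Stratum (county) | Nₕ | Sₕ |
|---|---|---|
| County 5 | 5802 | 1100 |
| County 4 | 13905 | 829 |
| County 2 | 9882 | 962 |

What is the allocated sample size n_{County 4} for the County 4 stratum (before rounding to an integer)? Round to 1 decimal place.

42.5

Neyman allocation: nₕ = n·NₕSₕ / Σⱼ NⱼSⱼ.
Σ NⱼSⱼ = 5802·1100 + 13905·829 + 9882·962 = 2.7415929 × 10^7.
n_{County 4} = 101·13905·829 / (2.7415929 × 10^7) = 42.5.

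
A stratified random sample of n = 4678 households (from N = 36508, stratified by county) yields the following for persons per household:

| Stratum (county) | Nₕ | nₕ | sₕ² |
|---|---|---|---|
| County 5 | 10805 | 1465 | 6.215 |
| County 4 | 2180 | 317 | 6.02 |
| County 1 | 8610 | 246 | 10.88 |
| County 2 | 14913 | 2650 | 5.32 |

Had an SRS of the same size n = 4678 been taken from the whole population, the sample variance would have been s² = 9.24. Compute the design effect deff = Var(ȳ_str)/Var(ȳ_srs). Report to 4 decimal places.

1.7677

Var(ȳ_str) = Σ Wₕ²(1−fₕ)sₕ²/nₕ with Wₕ = Nₕ/36508:
  County 5: (10805/36508)²·(1−1465/10805)·6.215/1465 = 3.2121741 × 10^-4
  County 4: (2180/36508)²·(1−317/2180)·6.02/317 = 5.7866937 × 10^-5
  County 1: (8610/36508)²·(1−246/8610)·10.88/246 = 0.0023896532
  County 2: (14913/36508)²·(1−2650/14913)·5.32/2650 = 2.7545548 × 10^-4
  → Var(ȳ_str) = 0.003044193.
Var(ȳ_srs) = (1 − 4678/36508)·9.24/4678 = 0.0017221079.
deff = 0.003044193 / 0.0017221079 = 1.7677.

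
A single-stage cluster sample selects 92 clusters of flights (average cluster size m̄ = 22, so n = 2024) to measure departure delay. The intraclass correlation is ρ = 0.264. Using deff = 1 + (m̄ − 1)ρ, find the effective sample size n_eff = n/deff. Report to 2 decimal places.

309.29

deff = 1 + (22 − 1)·0.264 = 1 + 5.544 = 6.544.
n_eff = 2024 / 6.544 = 309.29.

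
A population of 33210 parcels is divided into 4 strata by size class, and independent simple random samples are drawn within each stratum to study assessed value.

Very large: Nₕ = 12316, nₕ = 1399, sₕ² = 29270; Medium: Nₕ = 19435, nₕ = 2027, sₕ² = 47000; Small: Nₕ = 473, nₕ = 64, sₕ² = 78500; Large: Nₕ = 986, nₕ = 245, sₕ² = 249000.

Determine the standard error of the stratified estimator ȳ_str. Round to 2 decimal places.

Var(ȳ_str) = Σₕ Wₕ²(1 − fₕ)sₕ²/nₕ with Wₕ = Nₕ/N, N = 33210.
Very large: Wₕ = 0.37085215; term = 0.37085215²·(1 − 0.11359208)·29270/1399 = 2.5505876.
Medium: Wₕ = 0.58521530; term = 0.58521530²·(1 − 0.10429637)·47000/2027 = 7.1127866.
Small: Wₕ = 0.01424270; term = 0.01424270²·(1 − 0.13530655)·78500/64 = 0.21514754.
Large: Wₕ = 0.02968985; term = 0.02968985²·(1 − 0.24847870)·249000/245 = 0.67327213.
Sum = 10.551794.
SE = √(10.551794) = 3.25.

3.25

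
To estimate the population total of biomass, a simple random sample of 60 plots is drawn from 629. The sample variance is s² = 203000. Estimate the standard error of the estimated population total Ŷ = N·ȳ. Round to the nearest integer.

34798

Var(Ŷ) = N²·Var(ȳ) = N²·(1 − n/N)·s²/n.
f = 60/629 = 0.09538951; Var(ȳ) = 0.90461049·203000/60 = 3060.5988.
Var(Ŷ) = 629² · 3060.5988 = 1.2108984 × 10^9.
SE(Ŷ) = √(1.2108984 × 10^9) = 34798.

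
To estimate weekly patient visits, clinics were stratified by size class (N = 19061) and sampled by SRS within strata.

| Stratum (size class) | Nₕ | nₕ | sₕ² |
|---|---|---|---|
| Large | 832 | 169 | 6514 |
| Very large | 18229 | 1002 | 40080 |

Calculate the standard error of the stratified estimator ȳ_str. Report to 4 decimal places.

Var(ȳ_str) = Σₕ Wₕ²(1 − fₕ)sₕ²/nₕ with Wₕ = Nₕ/N, N = 19061.
Large: Wₕ = 0.04364934; term = 0.04364934²·(1 − 0.20312500)·6514/169 = 0.0585203.
Very large: Wₕ = 0.95635066; term = 0.95635066²·(1 − 0.05496736)·40080/1002 = 34.573323.
Sum = 34.631843.
SE = √(34.631843) = 5.8849.

5.8849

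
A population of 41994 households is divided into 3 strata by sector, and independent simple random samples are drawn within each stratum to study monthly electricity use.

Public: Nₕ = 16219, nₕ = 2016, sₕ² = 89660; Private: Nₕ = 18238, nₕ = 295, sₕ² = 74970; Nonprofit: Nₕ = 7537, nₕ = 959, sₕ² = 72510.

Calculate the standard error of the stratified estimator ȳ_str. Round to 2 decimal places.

Var(ȳ_str) = Σₕ Wₕ²(1 − fₕ)sₕ²/nₕ with Wₕ = Nₕ/N, N = 41994.
Public: Wₕ = 0.38622184; term = 0.38622184²·(1 − 0.12429866)·89660/2016 = 5.8094883.
Private: Wₕ = 0.43430014; term = 0.43430014²·(1 − 0.01617502)·74970/295 = 47.158858.
Nonprofit: Wₕ = 0.17947802; term = 0.17947802²·(1 − 0.12723895)·72510/959 = 2.1256766.
Sum = 55.094023.
SE = √(55.094023) = 7.42.

7.42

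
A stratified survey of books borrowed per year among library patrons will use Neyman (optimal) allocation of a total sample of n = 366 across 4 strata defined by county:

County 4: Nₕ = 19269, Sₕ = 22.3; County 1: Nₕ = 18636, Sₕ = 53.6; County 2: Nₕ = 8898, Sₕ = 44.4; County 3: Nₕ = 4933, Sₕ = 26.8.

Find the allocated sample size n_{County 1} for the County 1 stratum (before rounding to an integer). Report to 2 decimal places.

186.92

Neyman allocation: nₕ = n·NₕSₕ / Σⱼ NⱼSⱼ.
Σ NⱼSⱼ = 19269·22.3 + 18636·53.6 + 8898·44.4 + 4933·26.8 = 1.9558639 × 10^6.
n_{County 1} = 366·18636·53.6 / (1.9558639 × 10^6) = 186.92.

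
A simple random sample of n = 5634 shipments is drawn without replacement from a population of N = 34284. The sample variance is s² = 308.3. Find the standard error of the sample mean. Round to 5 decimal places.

0.21384

Under SRS without replacement, Var(ȳ) = (1 − f)·s²/n with f = n/N = 5634/34284 = 0.16433322.
Var(ȳ) = (1 − 0.16433322)·308.3/5634 = 0.83566678·0.054721335 = 0.045728802.
SE(ȳ) = √(0.045728802) = 0.21384.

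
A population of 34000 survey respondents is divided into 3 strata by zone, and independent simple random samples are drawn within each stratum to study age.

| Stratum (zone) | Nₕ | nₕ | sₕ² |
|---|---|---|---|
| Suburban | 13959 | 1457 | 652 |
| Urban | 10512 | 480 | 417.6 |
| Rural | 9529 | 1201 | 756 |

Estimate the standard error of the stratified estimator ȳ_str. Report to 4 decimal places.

0.4360

Var(ȳ_str) = Σₕ Wₕ²(1 − fₕ)sₕ²/nₕ with Wₕ = Nₕ/N, N = 34000.
Suburban: Wₕ = 0.41055882; term = 0.41055882²·(1 − 0.10437710)·652/1457 = 0.067556013.
Urban: Wₕ = 0.30917647; term = 0.30917647²·(1 − 0.04566210)·417.6/480 = 0.079365964.
Rural: Wₕ = 0.28026471; term = 0.28026471²·(1 − 0.12603631)·756/1201 = 0.043212461.
Sum = 0.19013444.
SE = √(0.19013444) = 0.4360.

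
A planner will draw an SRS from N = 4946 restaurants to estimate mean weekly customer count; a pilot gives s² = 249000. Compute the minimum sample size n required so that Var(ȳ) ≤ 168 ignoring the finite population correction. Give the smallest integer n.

1483

Without fpc, n₀ = s²/D = 249000/168 = 1482.1429.
Rounding up, n = 1483.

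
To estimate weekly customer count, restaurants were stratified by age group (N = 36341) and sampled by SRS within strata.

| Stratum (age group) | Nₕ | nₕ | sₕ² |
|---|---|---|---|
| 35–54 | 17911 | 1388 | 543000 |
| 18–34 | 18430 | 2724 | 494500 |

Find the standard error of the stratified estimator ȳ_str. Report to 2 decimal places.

Var(ȳ_str) = Σₕ Wₕ²(1 − fₕ)sₕ²/nₕ with Wₕ = Nₕ/N, N = 36341.
35–54: Wₕ = 0.49285930; term = 0.49285930²·(1 − 0.07749428)·543000/1388 = 87.664822.
18–34: Wₕ = 0.50714070; term = 0.50714070²·(1 − 0.14780250)·494500/2724 = 39.788391.
Sum = 127.45321.
SE = √(127.45321) = 11.29.

11.29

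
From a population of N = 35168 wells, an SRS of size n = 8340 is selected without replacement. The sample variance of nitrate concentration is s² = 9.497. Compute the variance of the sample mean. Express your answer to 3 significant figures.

Under SRS without replacement, Var(ȳ) = (1 − f)·s²/n with f = n/N = 8340/35168 = 0.23714741.
Var(ȳ) = (1 − 0.23714741)·9.497/8340 = 0.76285259·0.001138729 = 8.6868238 × 10^-4.

8.69 × 10^-4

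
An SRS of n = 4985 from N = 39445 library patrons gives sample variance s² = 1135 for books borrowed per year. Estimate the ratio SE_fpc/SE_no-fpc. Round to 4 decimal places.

f = n/N = 4985/39445 = 0.12637850.
SE_no-fpc = √(s²/n) = 0.47716145; SE_fpc = √((1−f)s²/n) = 0.44599194.
Ratio = √(1−f) = 0.93467722.

0.9347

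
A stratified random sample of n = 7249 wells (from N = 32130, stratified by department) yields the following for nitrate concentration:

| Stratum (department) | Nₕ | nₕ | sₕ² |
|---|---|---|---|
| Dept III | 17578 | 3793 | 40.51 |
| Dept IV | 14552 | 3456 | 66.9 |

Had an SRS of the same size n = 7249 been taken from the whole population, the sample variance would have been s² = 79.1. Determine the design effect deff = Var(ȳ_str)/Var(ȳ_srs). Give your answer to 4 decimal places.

Var(ȳ_str) = Σ Wₕ²(1−fₕ)sₕ²/nₕ with Wₕ = Nₕ/32130:
  Dept III: (17578/32130)²·(1−3793/17578)·40.51/3793 = 0.0025068837
  Dept IV: (14552/32130)²·(1−3456/14552)·66.9/3456 = 0.0030277504
  → Var(ȳ_str) = 0.0055346341.
Var(ȳ_srs) = (1 − 7249/32130)·79.1/7249 = 0.0084499763.
deff = 0.0055346341 / 0.0084499763 = 0.6550.

0.6550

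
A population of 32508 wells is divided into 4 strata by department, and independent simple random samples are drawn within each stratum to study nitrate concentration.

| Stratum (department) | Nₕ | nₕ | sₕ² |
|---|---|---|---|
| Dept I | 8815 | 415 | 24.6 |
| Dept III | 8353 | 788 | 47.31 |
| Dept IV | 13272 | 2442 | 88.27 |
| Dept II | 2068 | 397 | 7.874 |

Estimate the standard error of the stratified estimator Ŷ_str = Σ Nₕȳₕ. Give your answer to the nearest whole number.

Var(Ŷ_str) = Σₕ Nₕ²(1 − fₕ)sₕ²/nₕ.
Dept I: 8815²·(1 − 415/8815)·24.6/415 = 4.3892328 × 10^6.
Dept III: 8353²·(1 − 788/8353)·47.31/788 = 3.7938324 × 10^6.
Dept IV: 13272²·(1 − 2442/13272)·88.27/2442 = 5.1955592 × 10^6.
Dept II: 2068²·(1 − 397/2068)·7.874/397 = 68538.073.
Sum = 1.3447162 × 10^7.
SE = √(1.3447162 × 10^7) = 3667.

3667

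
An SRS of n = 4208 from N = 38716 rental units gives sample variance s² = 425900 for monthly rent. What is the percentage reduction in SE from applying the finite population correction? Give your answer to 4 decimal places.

5.5907

f = n/N = 4208/38716 = 0.10868891.
SE_no-fpc = √(s²/n) = 10.060416; SE_fpc = √((1−f)s²/n) = 9.497966.
Ratio = √(1−f) = 0.94409273. Reduction = 100·(1 − 0.94409273) = 5.5907%.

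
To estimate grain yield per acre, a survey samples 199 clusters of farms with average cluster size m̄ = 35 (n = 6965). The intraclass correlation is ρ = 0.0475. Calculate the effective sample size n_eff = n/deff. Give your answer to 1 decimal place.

deff = 1 + (35 − 1)·0.0475 = 1 + 1.615 = 2.615.
n_eff = 6965 / 2.615 = 2663.5.

2663.5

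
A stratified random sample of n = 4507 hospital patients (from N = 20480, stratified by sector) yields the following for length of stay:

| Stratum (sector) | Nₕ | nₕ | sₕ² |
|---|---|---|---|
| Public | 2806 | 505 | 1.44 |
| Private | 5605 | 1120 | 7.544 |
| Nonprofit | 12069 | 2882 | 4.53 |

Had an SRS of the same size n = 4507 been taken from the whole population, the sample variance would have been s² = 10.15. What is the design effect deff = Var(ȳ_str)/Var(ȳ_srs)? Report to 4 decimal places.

Var(ȳ_str) = Σ Wₕ²(1−fₕ)sₕ²/nₕ with Wₕ = Nₕ/20480:
  Public: (2806/20480)²·(1−505/2806)·1.44/505 = 4.3895045 × 10^-5
  Private: (5605/20480)²·(1−1120/5605)·7.544/1120 = 4.0370285 × 10^-4
  Nonprofit: (12069/20480)²·(1−2882/12069)·4.53/2882 = 4.1551751 × 10^-4
  → Var(ȳ_str) = 8.6311541 × 10^-4.
Var(ȳ_srs) = (1 − 4507/20480)·10.15/4507 = 0.0017564469.
deff = (8.6311541 × 10^-4) / 0.0017564469 = 0.4914.

0.4914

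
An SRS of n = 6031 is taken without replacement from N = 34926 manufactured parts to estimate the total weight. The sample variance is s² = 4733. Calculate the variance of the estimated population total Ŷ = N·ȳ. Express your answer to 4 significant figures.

7.920 × 10^8

Var(Ŷ) = N²·Var(ȳ) = N²·(1 − n/N)·s²/n.
f = 6031/34926 = 0.17267938; Var(ȳ) = 0.82732062·4733/6031 = 0.64926355.
Var(Ŷ) = 34926² · 0.64926355 = 7.9198822 × 10^8.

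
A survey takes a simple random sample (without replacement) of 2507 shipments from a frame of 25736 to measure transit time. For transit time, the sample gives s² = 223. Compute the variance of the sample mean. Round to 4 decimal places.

0.0803

Under SRS without replacement, Var(ȳ) = (1 − f)·s²/n with f = n/N = 2507/25736 = 0.09741219.
Var(ȳ) = (1 − 0.09741219)·223/2507 = 0.90258781·0.088950937 = 0.080286032.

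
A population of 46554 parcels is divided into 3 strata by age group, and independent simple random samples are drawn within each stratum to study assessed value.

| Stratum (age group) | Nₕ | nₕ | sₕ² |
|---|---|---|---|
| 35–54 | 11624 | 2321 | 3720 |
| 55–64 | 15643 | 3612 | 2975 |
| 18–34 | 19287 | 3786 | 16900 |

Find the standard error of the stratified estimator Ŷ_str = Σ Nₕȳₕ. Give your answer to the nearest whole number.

40778

Var(Ŷ_str) = Σₕ Nₕ²(1 − fₕ)sₕ²/nₕ.
35–54: 11624²·(1 − 2321/11624)·3720/2321 = 1.733191 × 10^8.
55–64: 15643²·(1 − 3612/15643)·2975/3612 = 1.5501046 × 10^8.
18–34: 19287²·(1 − 3786/19287)·16900/3786 = 1.3345366 × 10^9.
Sum = 1.6628662 × 10^9.
SE = √(1.6628662 × 10^9) = 40778.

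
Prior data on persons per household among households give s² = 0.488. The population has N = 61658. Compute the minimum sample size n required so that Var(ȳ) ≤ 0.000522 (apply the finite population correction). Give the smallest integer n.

921

Without fpc, n₀ = s²/D = 0.488/0.000522 = 934.8659.
With fpc, (1 − n/N)·s²/n ≤ D requires n ≥ n₀/(1 + n₀/N) = 934.8659/(1 + 934.8659/61658) = 920.9031.
Rounding up, n = 921.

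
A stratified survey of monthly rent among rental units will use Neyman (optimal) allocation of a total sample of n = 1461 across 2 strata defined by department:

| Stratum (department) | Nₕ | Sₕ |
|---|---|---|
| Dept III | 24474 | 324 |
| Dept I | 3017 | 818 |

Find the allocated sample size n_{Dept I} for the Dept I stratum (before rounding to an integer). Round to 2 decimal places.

346.78

Neyman allocation: nₕ = n·NₕSₕ / Σⱼ NⱼSⱼ.
Σ NⱼSⱼ = 24474·324 + 3017·818 = 1.0397482 × 10^7.
n_{Dept I} = 1461·3017·818 / (1.0397482 × 10^7) = 346.78.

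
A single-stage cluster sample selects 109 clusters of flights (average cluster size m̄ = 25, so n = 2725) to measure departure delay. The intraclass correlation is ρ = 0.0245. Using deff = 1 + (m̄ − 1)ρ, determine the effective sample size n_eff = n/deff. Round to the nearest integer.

1716

deff = 1 + (25 − 1)·0.0245 = 1 + 0.588 = 1.588.
n_eff = 2725 / 1.588 = 1716.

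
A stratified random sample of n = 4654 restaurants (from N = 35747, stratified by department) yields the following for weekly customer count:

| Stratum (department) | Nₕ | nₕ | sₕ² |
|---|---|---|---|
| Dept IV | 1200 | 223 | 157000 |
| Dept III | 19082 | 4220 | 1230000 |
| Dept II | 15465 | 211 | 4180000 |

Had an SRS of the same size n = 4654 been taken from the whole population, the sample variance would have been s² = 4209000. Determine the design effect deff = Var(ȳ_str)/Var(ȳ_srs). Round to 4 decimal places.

4.7322

Var(ȳ_str) = Σ Wₕ²(1−fₕ)sₕ²/nₕ with Wₕ = Nₕ/35747:
  Dept IV: (1200/35747)²·(1−223/1200)·157000/223 = 0.64593884
  Dept III: (19082/35747)²·(1−4220/19082)·1230000/4220 = 64.686642
  Dept II: (15465/35747)²·(1−211/15465)·4180000/211 = 3657.1965
  → Var(ȳ_str) = 3722.5291.
Var(ȳ_srs) = (1 − 4654/35747)·4209000/4654 = 786.63918.
deff = 3722.5291 / 786.63918 = 4.7322.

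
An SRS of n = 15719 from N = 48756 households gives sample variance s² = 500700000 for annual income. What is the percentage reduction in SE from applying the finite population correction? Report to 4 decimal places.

17.6836

f = n/N = 15719/48756 = 0.32240135.
SE_no-fpc = √(s²/n) = 178.47457; SE_fpc = √((1−f)s²/n) = 146.9138.
Ratio = √(1−f) = 0.82316381. Reduction = 100·(1 − 0.82316381) = 17.6836%.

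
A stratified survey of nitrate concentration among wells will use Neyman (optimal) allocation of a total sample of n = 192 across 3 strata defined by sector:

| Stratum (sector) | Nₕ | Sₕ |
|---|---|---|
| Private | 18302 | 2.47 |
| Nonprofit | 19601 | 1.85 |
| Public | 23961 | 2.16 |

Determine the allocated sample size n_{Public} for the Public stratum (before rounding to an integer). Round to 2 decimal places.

Neyman allocation: nₕ = n·NₕSₕ / Σⱼ NⱼSⱼ.
Σ NⱼSⱼ = 18302·2.47 + 19601·1.85 + 23961·2.16 = 133223.55.
n_{Public} = 192·23961·2.16 / 133223.55 = 74.59.

74.59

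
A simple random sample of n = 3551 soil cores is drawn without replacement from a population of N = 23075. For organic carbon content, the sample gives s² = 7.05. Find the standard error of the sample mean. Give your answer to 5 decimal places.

0.04099

Under SRS without replacement, Var(ȳ) = (1 − f)·s²/n with f = n/N = 3551/23075 = 0.15388949.
Var(ȳ) = (1 − 0.15388949)·7.05/3551 = 0.84611051·0.0019853562 = 0.0016798308.
SE(ȳ) = √(0.0016798308) = 0.04099.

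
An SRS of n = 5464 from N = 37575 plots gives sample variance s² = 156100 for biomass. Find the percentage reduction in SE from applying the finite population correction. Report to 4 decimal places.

7.5563

f = n/N = 5464/37575 = 0.14541583.
SE_no-fpc = √(s²/n) = 5.3449803; SE_fpc = √((1−f)s²/n) = 4.9410987.
Ratio = √(1−f) = 0.92443722. Reduction = 100·(1 − 0.92443722) = 7.5563%.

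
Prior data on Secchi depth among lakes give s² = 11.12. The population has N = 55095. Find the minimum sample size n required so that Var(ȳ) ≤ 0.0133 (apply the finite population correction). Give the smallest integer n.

824

Without fpc, n₀ = s²/D = 11.12/0.0133 = 836.0902.
With fpc, (1 − n/N)·s²/n ≤ D requires n ≥ n₀/(1 + n₀/N) = 836.0902/(1 + 836.0902/55095) = 823.5918.
Rounding up, n = 824.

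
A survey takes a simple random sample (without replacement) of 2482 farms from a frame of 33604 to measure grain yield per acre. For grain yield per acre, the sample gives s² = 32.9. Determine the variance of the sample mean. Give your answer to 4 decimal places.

Under SRS without replacement, Var(ȳ) = (1 − f)·s²/n with f = n/N = 2482/33604 = 0.07386025.
Var(ȳ) = (1 − 0.07386025)·32.9/2482 = 0.92613975·0.013255439 = 0.012276389.

0.0123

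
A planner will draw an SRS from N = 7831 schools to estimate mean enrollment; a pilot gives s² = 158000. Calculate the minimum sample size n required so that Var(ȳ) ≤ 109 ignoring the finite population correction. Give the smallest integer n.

Without fpc, n₀ = s²/D = 158000/109 = 1449.5413.
Rounding up, n = 1450.

1450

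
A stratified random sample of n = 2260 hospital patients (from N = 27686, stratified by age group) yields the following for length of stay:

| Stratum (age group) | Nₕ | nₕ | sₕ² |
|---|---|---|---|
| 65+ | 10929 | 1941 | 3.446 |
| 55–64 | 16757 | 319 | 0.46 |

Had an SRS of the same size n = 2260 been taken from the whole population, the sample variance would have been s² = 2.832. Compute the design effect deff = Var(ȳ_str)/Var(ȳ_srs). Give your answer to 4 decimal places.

0.6480

Var(ȳ_str) = Σ Wₕ²(1−fₕ)sₕ²/nₕ with Wₕ = Nₕ/27686:
  65+: (10929/27686)²·(1−1941/10929)·3.446/1941 = 2.2751645 × 10^-4
  55–64: (16757/27686)²·(1−319/16757)·0.46/319 = 5.1819351 × 10^-4
  → Var(ȳ_str) = 7.4570996 × 10^-4.
Var(ȳ_srs) = (1 − 2260/27686)·2.832/2260 = 0.0011508074.
deff = (7.4570996 × 10^-4) / 0.0011508074 = 0.6480.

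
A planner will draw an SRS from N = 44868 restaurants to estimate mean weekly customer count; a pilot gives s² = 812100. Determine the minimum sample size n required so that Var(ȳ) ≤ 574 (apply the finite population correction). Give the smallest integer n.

Without fpc, n₀ = s²/D = 812100/574 = 1414.8084.
With fpc, (1 − n/N)·s²/n ≤ D requires n ≥ n₀/(1 + n₀/N) = 1414.8084/(1 + 1414.8084/44868) = 1371.5595.
Rounding up, n = 1372.

1372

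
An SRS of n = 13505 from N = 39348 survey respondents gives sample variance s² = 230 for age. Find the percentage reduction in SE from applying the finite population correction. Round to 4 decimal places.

18.9580

f = n/N = 13505/39348 = 0.34321948.
SE_no-fpc = √(s²/n) = 0.13050184; SE_fpc = √((1−f)s²/n) = 0.10576129.
Ratio = √(1−f) = 0.81041997. Reduction = 100·(1 − 0.81041997) = 18.9580%.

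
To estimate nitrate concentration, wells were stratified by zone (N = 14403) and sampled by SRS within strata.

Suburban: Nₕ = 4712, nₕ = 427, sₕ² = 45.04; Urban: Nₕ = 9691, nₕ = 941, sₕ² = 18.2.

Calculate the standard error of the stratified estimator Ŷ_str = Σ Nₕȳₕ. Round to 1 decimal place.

1941.6

Var(Ŷ_str) = Σₕ Nₕ²(1 − fₕ)sₕ²/nₕ.
Suburban: 4712²·(1 − 427/4712)·45.04/427 = 2.1297401 × 10^6.
Urban: 9691²·(1 − 941/9691)·18.2/941 = 1.640055 × 10^6.
Sum = 3.7697951 × 10^6.
SE = √(3.7697951 × 10^6) = 1941.6.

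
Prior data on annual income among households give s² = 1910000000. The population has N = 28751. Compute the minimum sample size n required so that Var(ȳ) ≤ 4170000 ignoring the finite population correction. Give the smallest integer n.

Without fpc, n₀ = s²/D = 1910000000/4170000 = 458.0336.
Rounding up, n = 459.

459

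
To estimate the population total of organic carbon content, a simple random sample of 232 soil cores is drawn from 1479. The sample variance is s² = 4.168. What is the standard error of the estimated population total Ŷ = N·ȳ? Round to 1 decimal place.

Var(Ŷ) = N²·Var(ȳ) = N²·(1 − n/N)·s²/n.
f = 232/1479 = 0.15686275; Var(ȳ) = 0.84313725·4.168/232 = 0.015147397.
Var(Ŷ) = 1479² · 0.015147397 = 33134.037.
SE(Ŷ) = √(33134.037) = 182.0.

182.0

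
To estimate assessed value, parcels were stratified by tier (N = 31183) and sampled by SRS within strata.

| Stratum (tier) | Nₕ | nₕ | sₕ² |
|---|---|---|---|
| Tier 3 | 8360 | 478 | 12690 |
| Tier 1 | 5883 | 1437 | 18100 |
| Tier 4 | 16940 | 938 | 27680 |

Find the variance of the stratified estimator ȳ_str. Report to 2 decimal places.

10.36

Var(ȳ_str) = Σₕ Wₕ²(1 − fₕ)sₕ²/nₕ with Wₕ = Nₕ/N, N = 31183.
Tier 3: Wₕ = 0.26809480; term = 0.26809480²·(1 − 0.05717703)·12690/478 = 1.7990393.
Tier 1: Wₕ = 0.18866049; term = 0.18866049²·(1 − 0.24426313)·18100/1437 = 0.33880852.
Tier 4: Wₕ = 0.54324472; term = 0.54324472²·(1 − 0.05537190)·27680/938 = 8.2265005.
Sum = 10.364348.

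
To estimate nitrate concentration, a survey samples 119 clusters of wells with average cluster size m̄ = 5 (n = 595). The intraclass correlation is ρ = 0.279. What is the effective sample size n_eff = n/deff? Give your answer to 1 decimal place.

281.2

deff = 1 + (5 − 1)·0.279 = 1 + 1.116 = 2.116.
n_eff = 595 / 2.116 = 281.2.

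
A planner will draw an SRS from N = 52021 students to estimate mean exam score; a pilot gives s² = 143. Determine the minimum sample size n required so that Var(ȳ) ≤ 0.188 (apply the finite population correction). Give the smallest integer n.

750

Without fpc, n₀ = s²/D = 143/0.188 = 760.6383.
With fpc, (1 − n/N)·s²/n ≤ D requires n ≥ n₀/(1 + n₀/N) = 760.6383/(1 + 760.6383/52021) = 749.6767.
Rounding up, n = 750.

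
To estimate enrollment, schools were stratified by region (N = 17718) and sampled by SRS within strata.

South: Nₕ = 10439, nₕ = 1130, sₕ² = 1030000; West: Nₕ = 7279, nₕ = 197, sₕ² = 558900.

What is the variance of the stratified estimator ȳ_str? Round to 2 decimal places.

748.03

Var(ȳ_str) = Σₕ Wₕ²(1 − fₕ)sₕ²/nₕ with Wₕ = Nₕ/N, N = 17718.
South: Wₕ = 0.58917485; term = 0.58917485²·(1 − 0.10824792)·1030000/1130 = 282.15732.
West: Wₕ = 0.41082515; term = 0.41082515²·(1 − 0.02706416)·558900/197 = 465.87149.
Sum = 748.02881.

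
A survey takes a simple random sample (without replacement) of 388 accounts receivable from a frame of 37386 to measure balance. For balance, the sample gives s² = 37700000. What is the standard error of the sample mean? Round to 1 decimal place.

310.1

Under SRS without replacement, Var(ȳ) = (1 − f)·s²/n with f = n/N = 388/37386 = 0.01037822.
Var(ȳ) = (1 − 0.01037822)·37700000/388 = 0.98962178·97164.948 = 96156.55.
SE(ȳ) = √(96156.55) = 310.1.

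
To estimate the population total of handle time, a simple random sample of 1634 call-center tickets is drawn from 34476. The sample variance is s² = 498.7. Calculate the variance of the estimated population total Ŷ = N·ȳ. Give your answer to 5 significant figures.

Var(Ŷ) = N²·Var(ȳ) = N²·(1 − n/N)·s²/n.
f = 1634/34476 = 0.04739529; Var(ȳ) = 0.95260471·498.7/1634 = 0.29073682.
Var(Ŷ) = 34476² · 0.29073682 = 3.4556821 × 10^8.

3.4557 × 10^8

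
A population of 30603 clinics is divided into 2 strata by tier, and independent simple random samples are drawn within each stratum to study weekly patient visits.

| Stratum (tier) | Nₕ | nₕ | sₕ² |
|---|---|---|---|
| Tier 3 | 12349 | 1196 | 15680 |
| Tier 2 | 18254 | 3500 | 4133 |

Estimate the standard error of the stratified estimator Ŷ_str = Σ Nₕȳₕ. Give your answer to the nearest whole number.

Var(Ŷ_str) = Σₕ Nₕ²(1 − fₕ)sₕ²/nₕ.
Tier 3: 12349²·(1 − 1196/12349)·15680/1196 = 1.80567 × 10^9.
Tier 2: 18254²·(1 − 3500/18254)·4133/3500 = 3.1802787 × 10^8.
Sum = 2.1236979 × 10^9.
SE = √(2.1236979 × 10^9) = 46084.

46084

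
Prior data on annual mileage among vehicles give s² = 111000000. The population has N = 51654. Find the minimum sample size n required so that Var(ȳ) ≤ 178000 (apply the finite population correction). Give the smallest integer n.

617

Without fpc, n₀ = s²/D = 111000000/178000 = 623.5955.
With fpc, (1 − n/N)·s²/n ≤ D requires n ≥ n₀/(1 + n₀/N) = 623.5955/(1 + 623.5955/51654) = 616.1569.
Rounding up, n = 617.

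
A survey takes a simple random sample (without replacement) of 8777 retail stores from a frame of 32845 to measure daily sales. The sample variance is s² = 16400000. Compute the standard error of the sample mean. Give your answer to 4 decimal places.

Under SRS without replacement, Var(ȳ) = (1 − f)·s²/n with f = n/N = 8777/32845 = 0.26722484.
Var(ȳ) = (1 − 0.26722484)·16400000/8777 = 0.73277516·1868.52 = 1369.205.
SE(ȳ) = √(1369.205) = 37.0028.

37.0028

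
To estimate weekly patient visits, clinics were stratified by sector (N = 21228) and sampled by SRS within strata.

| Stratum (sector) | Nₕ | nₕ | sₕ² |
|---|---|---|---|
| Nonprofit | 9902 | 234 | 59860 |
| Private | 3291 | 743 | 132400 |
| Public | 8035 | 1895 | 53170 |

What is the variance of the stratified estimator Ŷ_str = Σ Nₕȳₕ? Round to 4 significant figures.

2.737 × 10^10

Var(Ŷ_str) = Σₕ Nₕ²(1 − fₕ)sₕ²/nₕ.
Nonprofit: 9902²·(1 − 234/9902)·59860/234 = 2.4489528 × 10^10.
Private: 3291²·(1 − 743/3291)·132400/743 = 1.4942611 × 10^9.
Public: 8035²·(1 − 1895/8035)·53170/1895 = 1.384241 × 10^9.
Sum = 2.736803 × 10^10.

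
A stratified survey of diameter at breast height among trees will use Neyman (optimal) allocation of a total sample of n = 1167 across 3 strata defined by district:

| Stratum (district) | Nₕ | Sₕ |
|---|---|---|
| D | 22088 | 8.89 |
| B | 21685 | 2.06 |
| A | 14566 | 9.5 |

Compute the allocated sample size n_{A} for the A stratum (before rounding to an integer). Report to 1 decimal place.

425.6

Neyman allocation: nₕ = n·NₕSₕ / Σⱼ NⱼSⱼ.
Σ NⱼSⱼ = 22088·8.89 + 21685·2.06 + 14566·9.5 = 379410.42.
n_{A} = 1167·14566·9.5 / 379410.42 = 425.6.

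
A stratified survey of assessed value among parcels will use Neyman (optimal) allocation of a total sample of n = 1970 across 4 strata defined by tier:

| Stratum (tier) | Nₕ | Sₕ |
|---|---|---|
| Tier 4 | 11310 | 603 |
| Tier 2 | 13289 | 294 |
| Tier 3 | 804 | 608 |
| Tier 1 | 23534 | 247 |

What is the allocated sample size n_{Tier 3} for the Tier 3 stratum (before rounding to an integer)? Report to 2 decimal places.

Neyman allocation: nₕ = n·NₕSₕ / Σⱼ NⱼSⱼ.
Σ NⱼSⱼ = 11310·603 + 13289·294 + 804·608 + 23534·247 = 1.7028626 × 10^7.
n_{Tier 3} = 1970·804·608 / (1.7028626 × 10^7) = 56.55.

56.55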